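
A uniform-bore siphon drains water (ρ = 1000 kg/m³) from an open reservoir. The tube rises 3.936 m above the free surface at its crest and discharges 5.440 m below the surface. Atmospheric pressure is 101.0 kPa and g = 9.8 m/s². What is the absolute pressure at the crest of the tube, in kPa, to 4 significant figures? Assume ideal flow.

P_top ≈ 9.115 kPa

Bernoulli surface→outlet gives ½v² = g·h_out, so v = √(2·9.8·5.440) = 10.33 m/s.
With constant cross-section the crest speed equals v; applying Bernoulli from the surface up to the crest, P_top = P_atm − ½ρv² − ρg·h_top.
P_top = 101000 − ½·1000·10.33² − 1000·9.8·3.936 = 9115 Pa.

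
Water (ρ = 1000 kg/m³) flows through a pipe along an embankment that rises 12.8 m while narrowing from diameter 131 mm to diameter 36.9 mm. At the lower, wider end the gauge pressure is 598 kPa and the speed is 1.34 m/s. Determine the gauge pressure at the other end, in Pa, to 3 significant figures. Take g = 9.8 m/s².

Continuity gives A₁v₁ = A₂v₂, so v₂ = (135 cm²)/(10.7 cm²) × 1.34 m/s = 16.9 m/s.
Applying Bernoulli between the two ends and solving for P₂: P₂ = P₁ + ½ρ(v₁² − v₂²) − ρgΔh.
P₂ = 598000 + ½·1000·(1.34² − 16.9²) − 1000·9.8·(+12.8) = 598000 + (-142000) − (125000) = 331000 Pa.

P₂ ≈ 331000 Pa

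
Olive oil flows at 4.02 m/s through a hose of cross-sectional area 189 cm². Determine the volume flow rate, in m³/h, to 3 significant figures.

Q = A·v = 0.0189 m² × 4.02 m/s = 0.0760 m³/s.
Converting: 0.0760 m³/s × 3600 = 274 m³/h.

Q ≈ 274 m³/h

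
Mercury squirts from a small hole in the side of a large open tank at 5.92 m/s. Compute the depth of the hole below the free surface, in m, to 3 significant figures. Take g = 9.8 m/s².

1.79 m

Torricelli: v = √(2gh), so h = v²/(2g).
h = 5.92²/(2·9.8) = 35.0/19.60 = 1.79 m.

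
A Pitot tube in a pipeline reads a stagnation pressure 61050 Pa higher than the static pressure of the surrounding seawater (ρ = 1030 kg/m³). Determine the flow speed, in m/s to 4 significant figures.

v ≈ 10.89 m/s

The dynamic pressure equals the rise in static pressure at the stagnation point: ΔP = ½ρv².
v = √(2ΔP/ρ) = √(2·61050/1030) = 10.89 m/s.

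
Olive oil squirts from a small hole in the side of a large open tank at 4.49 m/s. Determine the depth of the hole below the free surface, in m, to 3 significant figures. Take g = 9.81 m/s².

Inverting v = √(2gh) gives h = v² / 2g.
h = 4.49²/(2·9.81) = 20.2/19.62 = 1.03 m.

h ≈ 1.03 m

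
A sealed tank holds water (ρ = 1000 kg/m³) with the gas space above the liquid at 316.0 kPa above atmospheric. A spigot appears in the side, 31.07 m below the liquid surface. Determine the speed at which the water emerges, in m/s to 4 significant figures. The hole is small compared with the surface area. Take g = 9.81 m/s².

Take point 1 at the surface (v₁ ≈ 0) and point 2 at the hole (at atmospheric pressure). Bernoulli: P₁ + ρg h = P_atm + ½ρv₂².
With P₁ − P_atm = 316000 Pa, v₂ = √(2gh + 2ΔP/ρ) = √(2·9.81·31.07 + 2·316000/1000) = 35.24 m/s.

v = 35.24 m/s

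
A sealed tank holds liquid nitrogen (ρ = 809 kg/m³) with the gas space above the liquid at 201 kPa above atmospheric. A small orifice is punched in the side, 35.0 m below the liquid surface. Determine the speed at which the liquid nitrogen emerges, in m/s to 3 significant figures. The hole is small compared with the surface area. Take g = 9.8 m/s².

v = 34.4 m/s

Take point 1 at the surface (v₁ ≈ 0) and point 2 at the hole (at atmospheric pressure). Bernoulli: P₁ + ρg h = P_atm + ½ρv₂².
With P₁ − P_atm = 201000 Pa, v₂ = √(2gh + 2ΔP/ρ) = √(2·9.8·35.0 + 2·201000/809) = 34.4 m/s.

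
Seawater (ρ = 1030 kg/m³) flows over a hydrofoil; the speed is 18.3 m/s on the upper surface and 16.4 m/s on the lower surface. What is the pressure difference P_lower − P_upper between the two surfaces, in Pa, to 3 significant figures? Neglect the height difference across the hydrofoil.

With negligible Δh, P + ½ρv² is constant, so P_low − P_up = ½ρ(v_up² − v_low²).
ΔP = ½·1030·(18.3² − 16.4²) = 34000 Pa.

ΔP ≈ 34000 Pa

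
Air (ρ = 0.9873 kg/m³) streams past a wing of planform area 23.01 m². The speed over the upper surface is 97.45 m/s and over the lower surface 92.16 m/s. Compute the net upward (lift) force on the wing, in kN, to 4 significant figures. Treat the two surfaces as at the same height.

From P + ½ρv² = const at equal height, P_low − P_up = ½ρ(v_up² − v_low²).
ΔP = ½·0.9873·(97.45² − 92.16²) = 495.1 Pa.
Lift = ΔP · A = 495.1 × 23.01 = 11390 N.

F ≈ 11.39 kN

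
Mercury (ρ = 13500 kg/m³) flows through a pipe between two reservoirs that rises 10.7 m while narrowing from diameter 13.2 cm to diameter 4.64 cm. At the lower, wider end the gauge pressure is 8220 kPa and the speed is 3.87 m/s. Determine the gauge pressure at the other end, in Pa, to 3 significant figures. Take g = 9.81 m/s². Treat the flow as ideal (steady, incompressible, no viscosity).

Continuity gives A₁v₁ = A₂v₂, so v₂ = (137 cm²)/(16.9 cm²) × 3.87 m/s = 31.3 m/s.
Bernoulli: P₁ + ½ρv₁² + ρg h₁ = P₂ + ½ρv₂² + ρg h₂, so P₂ = P₁ + ½ρ(v₁² − v₂²) − ρg(h₂ − h₁).
P₂ = 8220000 + ½·13500·(3.87² − 31.3²) − 13500·9.81·(+10.7) = 8220000 + (-6520000) − (1420000) = 283000 Pa.

283000 Pa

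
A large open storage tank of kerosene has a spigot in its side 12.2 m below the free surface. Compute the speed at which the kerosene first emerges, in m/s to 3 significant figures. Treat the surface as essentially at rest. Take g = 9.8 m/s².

15.5 m/s

Torricelli's result v = √(2gh) gives v = √(2·9.8·12.2) = 15.5 m/s.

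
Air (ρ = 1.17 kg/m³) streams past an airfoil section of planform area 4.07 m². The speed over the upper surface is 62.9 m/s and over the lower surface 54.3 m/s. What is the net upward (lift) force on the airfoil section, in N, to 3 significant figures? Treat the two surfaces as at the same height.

F = 2400 N

The faster flow above has the lower pressure; Bernoulli (same height) gives ΔP = ½ρ(v_up² − v_low²).
ΔP = ½·1.17·(62.9² − 54.3²) = 590 Pa.
Lift = ΔP · A = 590 × 4.07 = 2400 N.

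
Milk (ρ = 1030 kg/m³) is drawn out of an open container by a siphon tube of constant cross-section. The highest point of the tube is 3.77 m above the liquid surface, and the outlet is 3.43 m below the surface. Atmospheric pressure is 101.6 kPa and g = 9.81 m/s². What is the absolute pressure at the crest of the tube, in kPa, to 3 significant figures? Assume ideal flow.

P_top ≈ 28.8 kPa

From the surface to the outlet (both open to atmosphere, surface at rest): v = √(2g·h_out) = √(2·9.81·3.43) = 8.20 m/s.
The bore is uniform, so the speed at the crest is the same v. Bernoulli surface→crest: P_atm = P_top + ½ρv² + ρg·h_top.
P_top = 101600 − ½·1030·8.20² − 1030·9.81·3.77 = 28800 Pa.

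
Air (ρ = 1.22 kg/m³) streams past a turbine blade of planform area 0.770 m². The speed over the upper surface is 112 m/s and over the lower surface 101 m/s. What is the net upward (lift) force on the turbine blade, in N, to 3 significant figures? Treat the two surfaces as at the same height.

With equal heights on the two surfaces, Bernoulli gives P_lower − P_upper = ½ρ(v_upper² − v_lower²).
ΔP = ½·1.22·(112² − 101²) = 1430 Pa.
Lift = ΔP · A = 1430 × 0.770 = 1100 N.

F ≈ 1100 N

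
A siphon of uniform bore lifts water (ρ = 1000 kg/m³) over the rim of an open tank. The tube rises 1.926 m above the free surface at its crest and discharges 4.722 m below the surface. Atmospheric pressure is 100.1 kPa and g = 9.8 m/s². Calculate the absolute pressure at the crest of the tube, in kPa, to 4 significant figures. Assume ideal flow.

P_top ≈ 34.95 kPa

From the surface to the outlet (both open to atmosphere, surface at rest): v = √(2g·h_out) = √(2·9.8·4.722) = 9.620 m/s.
With constant cross-section the crest speed equals v; applying Bernoulli from the surface up to the crest, P_top = P_atm − ½ρv² − ρg·h_top.
P_top = 100100 − ½·1000·9.620² − 1000·9.8·1.926 = 34950 Pa.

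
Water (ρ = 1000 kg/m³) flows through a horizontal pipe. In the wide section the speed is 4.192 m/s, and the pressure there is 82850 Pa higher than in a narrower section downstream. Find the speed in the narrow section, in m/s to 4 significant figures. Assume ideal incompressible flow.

13.54 m/s

Along the level pipe P + ½ρv² is conserved, hence v₂² = v₁² + 2(P₁ − P₂)/ρ.
v₂ = √(4.192² + 2·82850/1000) = √(17.57 + 165.7) = 13.54 m/s.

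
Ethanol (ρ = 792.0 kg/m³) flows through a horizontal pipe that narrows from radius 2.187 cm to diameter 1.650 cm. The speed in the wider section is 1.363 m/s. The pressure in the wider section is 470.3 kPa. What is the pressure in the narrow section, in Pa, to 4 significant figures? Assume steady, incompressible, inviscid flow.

Mass conservation (A₁v₁ = A₂v₂) gives v₂ = 1.363 × 15.03/2.138 = 9.578 m/s.
Along the horizontal streamline, P + ½ρv² is constant.
P₂ = P₁ − ½ρ(v₂² − v₁²) = 470300 − ½·792.0·(9.578² − 1.363²) = 470300 − 35590 = 434700 Pa.

P₂ ≈ 434700 Pa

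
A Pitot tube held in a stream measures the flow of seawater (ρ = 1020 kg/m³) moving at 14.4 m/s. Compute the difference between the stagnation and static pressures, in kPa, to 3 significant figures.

ΔP = 106 kPa

The dynamic pressure equals the rise in static pressure at the stagnation point: ΔP = ½ρv².
ΔP = ½·1020·14.4² = 106000 Pa.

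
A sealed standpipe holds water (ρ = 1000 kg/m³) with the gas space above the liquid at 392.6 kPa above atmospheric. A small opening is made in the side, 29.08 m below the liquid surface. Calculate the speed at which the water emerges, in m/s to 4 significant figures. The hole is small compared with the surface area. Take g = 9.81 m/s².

Take point 1 at the surface (v₁ ≈ 0) and point 2 at the hole (at atmospheric pressure). Bernoulli: P₁ + ρg h = P_atm + ½ρv₂².
With P₁ − P_atm = 392600 Pa, v₂ = √(2gh + 2ΔP/ρ) = √(2·9.81·29.08 + 2·392600/1000) = 36.82 m/s.

v ≈ 36.82 m/s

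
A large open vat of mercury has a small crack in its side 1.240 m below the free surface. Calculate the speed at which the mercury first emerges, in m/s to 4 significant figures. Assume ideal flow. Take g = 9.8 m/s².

The surface is effectively still and both ends are open, so ½v² = gh and v = √(2·9.8·1.240) = 4.930 m/s.

4.930 m/s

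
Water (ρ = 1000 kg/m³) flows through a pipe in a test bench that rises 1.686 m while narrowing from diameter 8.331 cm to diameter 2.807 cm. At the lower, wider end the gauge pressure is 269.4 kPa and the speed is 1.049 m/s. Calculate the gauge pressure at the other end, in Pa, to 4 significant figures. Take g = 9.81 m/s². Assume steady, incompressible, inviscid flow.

Continuity gives A₁v₁ = A₂v₂, so v₂ = (54.51 cm²)/(6.188 cm²) × 1.049 m/s = 9.240 m/s.
Applying Bernoulli between the two ends and solving for P₂: P₂ = P₁ + ½ρ(v₁² − v₂²) − ρgΔh.
P₂ = 269400 + ½·1000·(1.049² − 9.240²) − 1000·9.81·(+1.686) = 269400 + (-42140) − (16540) = 210700 Pa.

210700 Pa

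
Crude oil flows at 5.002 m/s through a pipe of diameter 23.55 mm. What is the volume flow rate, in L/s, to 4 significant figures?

Q ≈ 2.179 L/s

Q = A·v = 0.0004356 m² × 5.002 m/s = 0.002179 m³/s.
Converting: 0.002179 m³/s × 1000 = 2.179 L/s.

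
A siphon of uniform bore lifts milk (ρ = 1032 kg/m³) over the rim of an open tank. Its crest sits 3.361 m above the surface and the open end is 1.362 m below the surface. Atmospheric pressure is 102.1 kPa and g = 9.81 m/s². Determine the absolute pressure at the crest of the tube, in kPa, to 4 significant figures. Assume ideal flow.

Bernoulli surface→outlet gives ½v² = g·h_out, so v = √(2·9.81·1.362) = 5.169 m/s.
Continuity keeps v the same throughout the tube; from surface to crest, P_atm + 0 = P_top + ½ρv² + ρg·h_top.
P_top = 102100 − ½·1032·5.169² − 1032·9.81·3.361 = 54280 Pa.

P_top ≈ 54.28 kPa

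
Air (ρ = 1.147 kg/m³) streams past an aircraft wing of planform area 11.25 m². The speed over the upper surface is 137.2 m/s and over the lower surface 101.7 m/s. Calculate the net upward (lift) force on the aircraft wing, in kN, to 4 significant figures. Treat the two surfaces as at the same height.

F ≈ 54.72 kN

The faster flow above has the lower pressure; Bernoulli (same height) gives ΔP = ½ρ(v_up² − v_low²).
ΔP = ½·1.147·(137.2² − 101.7²) = 4864 Pa.
Lift = ΔP · A = 4864 × 11.25 = 54720 N.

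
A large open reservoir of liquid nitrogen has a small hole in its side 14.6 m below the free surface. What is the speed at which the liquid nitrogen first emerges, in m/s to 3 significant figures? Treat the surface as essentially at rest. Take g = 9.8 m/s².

Bernoulli from surface to hole (P equal, v_surface ≈ 0): v = √(2gh) = √(2×9.8×14.6) = 16.9 m/s.

v = 16.9 m/s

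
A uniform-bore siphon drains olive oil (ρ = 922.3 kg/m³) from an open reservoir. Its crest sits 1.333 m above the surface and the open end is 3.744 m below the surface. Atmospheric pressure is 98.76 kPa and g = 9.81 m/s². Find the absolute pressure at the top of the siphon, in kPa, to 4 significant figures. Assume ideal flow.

P_top = 52.82 kPa

The outlet speed comes from Torricelli: v = √(2g·3.744) = 8.571 m/s.
With constant cross-section the crest speed equals v; applying Bernoulli from the surface up to the crest, P_top = P_atm − ½ρv² − ρg·h_top.
P_top = 98760 − ½·922.3·8.571² − 922.3·9.81·1.333 = 52820 Pa.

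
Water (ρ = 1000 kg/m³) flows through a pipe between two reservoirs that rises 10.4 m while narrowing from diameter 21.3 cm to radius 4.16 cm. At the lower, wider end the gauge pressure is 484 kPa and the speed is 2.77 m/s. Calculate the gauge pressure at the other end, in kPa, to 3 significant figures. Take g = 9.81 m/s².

Continuity gives A₁v₁ = A₂v₂, so v₂ = (356 cm²)/(54.4 cm²) × 2.77 m/s = 18.2 m/s.
Applying Bernoulli between the two ends and solving for P₂: P₂ = P₁ + ½ρ(v₁² − v₂²) − ρgΔh.
P₂ = 484000 + ½·1000·(2.77² − 18.2²) − 1000·9.81·(+10.4) = 484000 + (-161000) − (102000) = 221000 Pa.

221 kPa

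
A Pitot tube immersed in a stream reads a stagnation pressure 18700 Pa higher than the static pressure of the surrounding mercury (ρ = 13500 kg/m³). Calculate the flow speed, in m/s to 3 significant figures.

Bernoulli between the free stream and the stagnation point: ½ρv² = P_stag − P_static.
v = √(2ΔP/ρ) = √(2·18700/13500) = 1.66 m/s.

v ≈ 1.66 m/s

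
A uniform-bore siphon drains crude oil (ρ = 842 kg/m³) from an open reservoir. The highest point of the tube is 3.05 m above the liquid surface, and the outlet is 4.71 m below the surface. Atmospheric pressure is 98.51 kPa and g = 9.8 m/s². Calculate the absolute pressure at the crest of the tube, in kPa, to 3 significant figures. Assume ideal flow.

Bernoulli surface→outlet gives ½v² = g·h_out, so v = √(2·9.8·4.71) = 9.61 m/s.
The bore is uniform, so the speed at the crest is the same v. Bernoulli surface→crest: P_atm = P_top + ½ρv² + ρg·h_top.
P_top = 98510 − ½·842·9.61² − 842·9.8·3.05 = 34500 Pa.

P_top = 34.5 kPa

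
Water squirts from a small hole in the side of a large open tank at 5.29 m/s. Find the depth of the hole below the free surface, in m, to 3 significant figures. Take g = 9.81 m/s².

h ≈ 1.43 m

Torricelli: v = √(2gh), so h = v²/(2g).
h = 5.29²/(2·9.81) = 28.0/19.62 = 1.43 m.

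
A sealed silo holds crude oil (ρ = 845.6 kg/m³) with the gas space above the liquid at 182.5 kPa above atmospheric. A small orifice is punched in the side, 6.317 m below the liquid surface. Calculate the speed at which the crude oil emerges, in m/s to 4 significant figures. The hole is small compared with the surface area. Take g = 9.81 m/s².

v ≈ 23.57 m/s

Take point 1 at the surface (v₁ ≈ 0) and point 2 at the hole (at atmospheric pressure). Bernoulli: P₁ + ρg h = P_atm + ½ρv₂².
With P₁ − P_atm = 182500 Pa, v₂ = √(2gh + 2ΔP/ρ) = √(2·9.81·6.317 + 2·182500/845.6) = 23.57 m/s.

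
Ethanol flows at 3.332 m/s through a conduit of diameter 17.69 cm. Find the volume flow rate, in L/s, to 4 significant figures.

Q = A·v = 0.02458 m² × 3.332 m/s = 0.08189 m³/s.
Converting: 0.08189 m³/s × 1000 = 81.89 L/s.

Q = 81.89 L/s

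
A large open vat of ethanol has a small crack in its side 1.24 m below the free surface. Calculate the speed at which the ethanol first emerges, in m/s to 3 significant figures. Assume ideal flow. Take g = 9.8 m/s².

With the surface at rest and both surface and jet at atmospheric pressure, Bernoulli gives ρg h = ½ρv², so v = √(2gh) = √(2·9.8·1.24) = 4.93 m/s.

v ≈ 4.93 m/s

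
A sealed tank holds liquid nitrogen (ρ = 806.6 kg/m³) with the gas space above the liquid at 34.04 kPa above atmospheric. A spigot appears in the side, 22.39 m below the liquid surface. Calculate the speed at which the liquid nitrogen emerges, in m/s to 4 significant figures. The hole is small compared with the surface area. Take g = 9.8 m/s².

Take point 1 at the surface (v₁ ≈ 0) and point 2 at the hole (at atmospheric pressure). Bernoulli: P₁ + ρg h = P_atm + ½ρv₂².
With P₁ − P_atm = 34040 Pa, v₂ = √(2gh + 2ΔP/ρ) = √(2·9.8·22.39 + 2·34040/806.6) = 22.87 m/s.

v ≈ 22.87 m/s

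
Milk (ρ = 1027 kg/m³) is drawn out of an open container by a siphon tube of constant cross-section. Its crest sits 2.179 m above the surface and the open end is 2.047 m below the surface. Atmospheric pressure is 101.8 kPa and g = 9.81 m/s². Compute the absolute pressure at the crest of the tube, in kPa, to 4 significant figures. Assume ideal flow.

Bernoulli surface→outlet gives ½v² = g·h_out, so v = √(2·9.81·2.047) = 6.337 m/s.
With constant cross-section the crest speed equals v; applying Bernoulli from the surface up to the crest, P_top = P_atm − ½ρv² − ρg·h_top.
P_top = 101800 − ½·1027·6.337² − 1027·9.81·2.179 = 59220 Pa.

P_top ≈ 59.22 kPa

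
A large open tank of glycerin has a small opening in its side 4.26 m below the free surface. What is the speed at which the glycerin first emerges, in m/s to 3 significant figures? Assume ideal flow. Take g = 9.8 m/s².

9.14 m/s

Bernoulli from surface to hole (P equal, v_surface ≈ 0): v = √(2gh) = √(2×9.8×4.26) = 9.14 m/s.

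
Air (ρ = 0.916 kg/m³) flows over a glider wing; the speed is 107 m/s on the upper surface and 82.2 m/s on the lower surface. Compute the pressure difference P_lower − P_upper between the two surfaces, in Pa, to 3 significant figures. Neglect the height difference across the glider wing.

2150 Pa

The pressure is lower where the speed is higher: ΔP = ½ρ(v_up² − v_low²).
ΔP = ½·0.916·(107² − 82.2²) = 2150 Pa.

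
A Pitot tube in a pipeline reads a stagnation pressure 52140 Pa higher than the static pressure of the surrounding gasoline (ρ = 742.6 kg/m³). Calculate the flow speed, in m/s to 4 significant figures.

11.85 m/s

At the stagnation point the flow is brought to rest, so Bernoulli gives P_stag − P_static = ½ρv².
v = √(2ΔP/ρ) = √(2·52140/742.6) = 11.85 m/s.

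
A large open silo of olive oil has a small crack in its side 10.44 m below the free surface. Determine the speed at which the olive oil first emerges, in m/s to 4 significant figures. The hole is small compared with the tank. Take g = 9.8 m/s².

With the surface at rest and both surface and jet at atmospheric pressure, Bernoulli gives ρg h = ½ρv², so v = √(2gh) = √(2·9.8·10.44) = 14.30 m/s.

v = 14.30 m/s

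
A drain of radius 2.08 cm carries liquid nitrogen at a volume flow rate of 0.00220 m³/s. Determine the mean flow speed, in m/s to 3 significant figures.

Q = 0.00220 m³/s = 0.00220 m³/s.
v = Q/A = 0.00220 / 0.00136 = 1.62 m/s.

v = 1.62 m/s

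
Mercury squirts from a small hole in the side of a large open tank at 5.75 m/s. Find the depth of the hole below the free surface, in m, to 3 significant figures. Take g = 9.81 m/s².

Torricelli: v = √(2gh), so h = v²/(2g).
h = 5.75²/(2·9.81) = 33.1/19.62 = 1.69 m.

1.69 m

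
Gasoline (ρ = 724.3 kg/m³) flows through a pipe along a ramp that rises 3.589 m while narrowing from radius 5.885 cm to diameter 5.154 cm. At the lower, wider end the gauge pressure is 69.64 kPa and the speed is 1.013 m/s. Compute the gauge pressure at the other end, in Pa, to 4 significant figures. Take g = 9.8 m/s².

The volume flow rate is constant, so v₂ = (A₁/A₂)v₁ = (108.8/20.86)·1.013 = 5.283 m/s.
Energy conservation along the streamline gives P₂ = P₁ − ½ρ(v₂² − v₁²) − ρg(h₂ − h₁).
P₂ = 69640 + ½·724.3·(1.013² − 5.283²) − 724.3·9.8·(+3.589) = 69640 + (-9736) − (25480) = 34430 Pa.

34430 Pa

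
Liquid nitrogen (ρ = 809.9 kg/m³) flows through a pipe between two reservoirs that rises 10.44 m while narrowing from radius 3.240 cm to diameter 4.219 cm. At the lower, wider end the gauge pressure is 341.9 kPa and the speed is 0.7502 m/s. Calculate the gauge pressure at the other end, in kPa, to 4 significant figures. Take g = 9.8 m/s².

P₂ ≈ 258.0 kPa

Mass conservation (A₁v₁ = A₂v₂) gives v₂ = 0.7502 × 32.98/13.98 = 1.770 m/s.
Energy conservation along the streamline gives P₂ = P₁ − ½ρ(v₂² − v₁²) − ρg(h₂ − h₁).
P₂ = 341900 + ½·809.9·(0.7502² − 1.770²) − 809.9·9.8·(+10.44) = 341900 + (-1040) − (82860) = 258000 Pa.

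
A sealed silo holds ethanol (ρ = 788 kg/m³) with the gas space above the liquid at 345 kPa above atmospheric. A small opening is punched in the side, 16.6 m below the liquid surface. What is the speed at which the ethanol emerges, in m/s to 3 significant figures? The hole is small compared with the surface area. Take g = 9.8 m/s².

v ≈ 34.7 m/s

Take point 1 at the surface (v₁ ≈ 0) and point 2 at the hole (at atmospheric pressure). Bernoulli: P₁ + ρg h = P_atm + ½ρv₂².
With P₁ − P_atm = 345000 Pa, v₂ = √(2gh + 2ΔP/ρ) = √(2·9.8·16.6 + 2·345000/788) = 34.7 m/s.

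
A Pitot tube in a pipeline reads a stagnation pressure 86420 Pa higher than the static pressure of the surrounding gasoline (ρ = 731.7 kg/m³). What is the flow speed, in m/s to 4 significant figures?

v = 15.37 m/s

The dynamic pressure equals the rise in static pressure at the stagnation point: ΔP = ½ρv².
v = √(2ΔP/ρ) = √(2·86420/731.7) = 15.37 m/s.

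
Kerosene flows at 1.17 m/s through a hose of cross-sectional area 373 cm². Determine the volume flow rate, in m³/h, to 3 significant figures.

Q ≈ 157 m³/h

Q = A·v = 0.0373 m² × 1.17 m/s = 0.0436 m³/s.
Converting: 0.0436 m³/s × 3600 = 157 m³/h.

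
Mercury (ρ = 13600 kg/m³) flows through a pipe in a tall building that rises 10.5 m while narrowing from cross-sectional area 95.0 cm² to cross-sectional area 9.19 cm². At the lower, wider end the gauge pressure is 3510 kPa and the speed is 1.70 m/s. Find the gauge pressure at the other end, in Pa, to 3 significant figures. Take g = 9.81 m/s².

The volume flow rate is constant, so v₂ = (A₁/A₂)v₁ = (95.0/9.19)·1.70 = 17.6 m/s.
Applying Bernoulli between the two ends and solving for P₂: P₂ = P₁ + ½ρ(v₁² − v₂²) − ρgΔh.
P₂ = 3510000 + ½·13600·(1.70² − 17.6²) − 13600·9.81·(+10.5) = 3510000 + (-2080000) − (1400000) = 28800 Pa.

P₂ ≈ 28800 Pa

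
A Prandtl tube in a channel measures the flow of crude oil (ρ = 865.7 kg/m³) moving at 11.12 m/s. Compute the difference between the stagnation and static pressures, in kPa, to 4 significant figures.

53.52 kPa

At the stagnation point the flow is brought to rest, so Bernoulli gives P_stag − P_static = ½ρv².
ΔP = ½·865.7·11.12² = 53520 Pa.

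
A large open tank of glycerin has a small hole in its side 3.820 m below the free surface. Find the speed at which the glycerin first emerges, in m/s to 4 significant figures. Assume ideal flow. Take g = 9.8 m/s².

Torricelli's result v = √(2gh) gives v = √(2·9.8·3.820) = 8.653 m/s.

v ≈ 8.653 m/s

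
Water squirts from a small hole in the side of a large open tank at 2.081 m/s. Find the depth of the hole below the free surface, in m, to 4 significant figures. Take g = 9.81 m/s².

0.2207 m

Torricelli: v = √(2gh), so h = v²/(2g).
h = 2.081²/(2·9.81) = 4.331/19.62 = 0.2207 m.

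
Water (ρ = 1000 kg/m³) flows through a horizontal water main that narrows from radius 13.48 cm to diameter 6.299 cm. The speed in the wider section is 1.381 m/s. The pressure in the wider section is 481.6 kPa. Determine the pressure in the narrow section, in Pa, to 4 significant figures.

Continuity gives A₁v₁ = A₂v₂, so v₂ = (570.9 cm²)/(31.16 cm²) × 1.381 m/s = 25.30 m/s.
Bernoulli (h₁ = h₂): P₁ − P₂ = ½ρ(v₂² − v₁²).
P₂ = P₁ − ½ρ(v₂² − v₁²) = 481600 − ½·1000·(25.30² − 1.381²) = 481600 − 319000 = 162600 Pa.

P₂ ≈ 162600 Pa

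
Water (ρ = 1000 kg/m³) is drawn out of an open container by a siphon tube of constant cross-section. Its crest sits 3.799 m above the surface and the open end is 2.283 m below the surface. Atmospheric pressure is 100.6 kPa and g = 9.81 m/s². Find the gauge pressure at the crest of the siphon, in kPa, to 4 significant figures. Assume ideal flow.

Bernoulli surface→outlet gives ½v² = g·h_out, so v = √(2·9.81·2.283) = 6.693 m/s.
With constant cross-section the crest speed equals v; applying Bernoulli from the surface up to the crest, P_top = P_atm − ½ρv² − ρg·h_top.
P_top = 100600 − ½·1000·6.693² − 1000·9.81·3.799 = 40940 Pa. So P_gauge = P_top − P_atm = -59660 Pa.

P_gauge = -59.66 kPa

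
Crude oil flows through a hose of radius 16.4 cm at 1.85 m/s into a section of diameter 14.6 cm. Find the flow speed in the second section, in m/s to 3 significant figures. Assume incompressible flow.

v₂ ≈ 9.34 m/s

By continuity, v₂ = v₁·A₁/A₂ = 1.85·(845/167) = 9.34 m/s.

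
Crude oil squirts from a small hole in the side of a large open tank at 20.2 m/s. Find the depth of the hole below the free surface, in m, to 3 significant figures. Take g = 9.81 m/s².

h = 20.8 m

Inverting v = √(2gh) gives h = v² / 2g.
h = 20.2²/(2·9.81) = 408/19.62 = 20.8 m.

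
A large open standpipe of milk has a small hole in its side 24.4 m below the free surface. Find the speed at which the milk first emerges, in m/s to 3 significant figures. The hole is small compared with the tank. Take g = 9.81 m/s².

21.9 m/s

Torricelli's result v = √(2gh) gives v = √(2·9.81·24.4) = 21.9 m/s.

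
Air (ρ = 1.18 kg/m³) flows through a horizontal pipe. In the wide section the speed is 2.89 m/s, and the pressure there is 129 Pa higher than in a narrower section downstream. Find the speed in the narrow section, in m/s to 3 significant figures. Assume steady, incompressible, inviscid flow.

With h₁ = h₂, rearranging Bernoulli gives v₂ = √(v₁² + 2ΔP/ρ).
v₂ = √(2.89² + 2·129/1.18) = √(8.35 + 219) = 15.1 m/s.

15.1 m/s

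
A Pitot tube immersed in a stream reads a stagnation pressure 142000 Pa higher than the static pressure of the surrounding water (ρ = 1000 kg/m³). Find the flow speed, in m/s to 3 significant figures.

v ≈ 16.9 m/s

The dynamic pressure equals the rise in static pressure at the stagnation point: ΔP = ½ρv².
v = √(2ΔP/ρ) = √(2·142000/1000) = 16.9 m/s.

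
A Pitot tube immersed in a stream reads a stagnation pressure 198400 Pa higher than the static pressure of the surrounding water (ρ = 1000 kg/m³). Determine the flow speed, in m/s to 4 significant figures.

The dynamic pressure equals the rise in static pressure at the stagnation point: ΔP = ½ρv².
v = √(2ΔP/ρ) = √(2·198400/1000) = 19.92 m/s.

19.92 m/s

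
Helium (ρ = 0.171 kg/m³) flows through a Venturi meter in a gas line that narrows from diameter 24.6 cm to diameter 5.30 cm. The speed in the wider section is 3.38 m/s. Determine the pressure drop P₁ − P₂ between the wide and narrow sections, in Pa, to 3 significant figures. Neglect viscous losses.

ΔP = 452 Pa

Continuity gives A₁v₁ = A₂v₂, so v₂ = (475 cm²)/(22.1 cm²) × 3.38 m/s = 72.8 m/s.
Along the horizontal streamline, P + ½ρv² is constant.
P₁ − P₂ = ½·0.171·(72.8² − 3.38²) = ½·0.171·5290 = 452 Pa.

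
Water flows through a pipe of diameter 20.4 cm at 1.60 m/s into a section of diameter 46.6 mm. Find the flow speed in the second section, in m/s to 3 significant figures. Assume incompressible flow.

Mass conservation (A₁v₁ = A₂v₂) gives v₂ = 1.60 × 327/17.1 = 30.7 m/s.

30.7 m/s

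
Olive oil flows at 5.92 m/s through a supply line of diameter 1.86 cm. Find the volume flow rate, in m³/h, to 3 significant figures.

Q = 5.79 m³/h

Q = A·v = 0.000272 m² × 5.92 m/s = 0.00161 m³/s.
Converting: 0.00161 m³/s × 3600 = 5.79 m³/h.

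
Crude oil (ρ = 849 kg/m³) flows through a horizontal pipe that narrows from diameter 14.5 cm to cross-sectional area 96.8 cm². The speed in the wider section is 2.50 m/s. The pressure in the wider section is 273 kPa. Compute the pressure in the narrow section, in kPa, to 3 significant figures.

By continuity, v₂ = v₁·A₁/A₂ = 2.50·(165/96.8) = 4.26 m/s.
The pipe is horizontal, so Bernoulli reduces to P₁ + ½ρv₁² = P₂ + ½ρv₂².
P₂ = P₁ − ½ρ(v₂² − v₁²) = 273000 − ½·849·(4.26² − 2.50²) = 273000 − 5070 = 268000 Pa.

P₂ ≈ 268 kPa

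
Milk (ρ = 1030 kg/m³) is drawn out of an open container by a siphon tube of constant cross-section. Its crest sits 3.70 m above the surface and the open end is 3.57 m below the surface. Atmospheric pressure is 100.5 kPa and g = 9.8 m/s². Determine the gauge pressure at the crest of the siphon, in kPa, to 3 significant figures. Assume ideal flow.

-73.4 kPa

Bernoulli surface→outlet gives ½v² = g·h_out, so v = √(2·9.8·3.57) = 8.36 m/s.
With constant cross-section the crest speed equals v; applying Bernoulli from the surface up to the crest, P_top = P_atm − ½ρv² − ρg·h_top.
P_top = 100500 − ½·1030·8.36² − 1030·9.8·3.70 = 27100 Pa. So P_gauge = P_top − P_atm = -73400 Pa.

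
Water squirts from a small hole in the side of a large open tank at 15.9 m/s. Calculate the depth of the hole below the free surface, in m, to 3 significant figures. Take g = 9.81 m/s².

12.9 m

Torricelli: v = √(2gh), so h = v²/(2g).
h = 15.9²/(2·9.81) = 253/19.62 = 12.9 m.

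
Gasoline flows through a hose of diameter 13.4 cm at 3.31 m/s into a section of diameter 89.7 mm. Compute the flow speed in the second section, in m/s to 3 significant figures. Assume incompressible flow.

Mass conservation (A₁v₁ = A₂v₂) gives v₂ = 3.31 × 141/63.2 = 7.39 m/s.

v₂ ≈ 7.39 m/s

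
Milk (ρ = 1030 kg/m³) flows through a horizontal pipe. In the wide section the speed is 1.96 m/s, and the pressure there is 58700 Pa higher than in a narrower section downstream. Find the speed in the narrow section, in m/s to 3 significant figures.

With h₁ = h₂, rearranging Bernoulli gives v₂ = √(v₁² + 2ΔP/ρ).
v₂ = √(1.96² + 2·58700/1030) = √(3.84 + 114) = 10.9 m/s.

v₂ ≈ 10.9 m/s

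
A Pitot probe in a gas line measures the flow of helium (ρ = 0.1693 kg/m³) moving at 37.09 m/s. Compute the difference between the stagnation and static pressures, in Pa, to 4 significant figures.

ΔP ≈ 116.5 Pa

The dynamic pressure equals the rise in static pressure at the stagnation point: ΔP = ½ρv².
ΔP = ½·0.1693·37.09² = 116.5 Pa.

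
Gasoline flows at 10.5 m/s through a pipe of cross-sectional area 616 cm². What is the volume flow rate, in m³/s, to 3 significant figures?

Q = A·v = 0.0616 m² × 10.5 m/s = 0.647 m³/s.

Q ≈ 0.647 m³/s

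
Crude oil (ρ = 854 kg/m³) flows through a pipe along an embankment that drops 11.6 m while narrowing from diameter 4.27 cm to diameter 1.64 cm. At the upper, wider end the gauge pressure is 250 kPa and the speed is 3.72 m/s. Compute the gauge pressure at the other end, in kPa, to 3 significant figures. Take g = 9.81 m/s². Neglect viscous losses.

Continuity gives A₁v₁ = A₂v₂, so v₂ = (14.3 cm²)/(2.11 cm²) × 3.72 m/s = 25.2 m/s.
Applying Bernoulli between the two ends and solving for P₂: P₂ = P₁ + ½ρ(v₁² − v₂²) − ρgΔh.
P₂ = 250000 + ½·854·(3.72² − 25.2²) − 854·9.81·(−11.6) = 250000 + (-266000) − (-97200) = 81500 Pa.

P₂ ≈ 81.5 kPa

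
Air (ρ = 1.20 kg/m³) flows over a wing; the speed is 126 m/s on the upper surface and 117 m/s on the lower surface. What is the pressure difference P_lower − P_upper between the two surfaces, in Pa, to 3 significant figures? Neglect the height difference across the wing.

The pressure is lower where the speed is higher: ΔP = ½ρ(v_up² − v_low²).
ΔP = ½·1.20·(126² − 117²) = 1310 Pa.

1310 Pa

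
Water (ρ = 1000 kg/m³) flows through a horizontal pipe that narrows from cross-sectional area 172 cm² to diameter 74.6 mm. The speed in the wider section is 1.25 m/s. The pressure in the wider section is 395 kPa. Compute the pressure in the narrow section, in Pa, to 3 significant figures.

Continuity gives A₁v₁ = A₂v₂, so v₂ = (172 cm²)/(43.7 cm²) × 1.25 m/s = 4.92 m/s.
Bernoulli (h₁ = h₂): P₁ − P₂ = ½ρ(v₂² − v₁²).
P₂ = P₁ − ½ρ(v₂² − v₁²) = 395000 − ½·1000·(4.92² − 1.25²) = 395000 − 11300 = 384000 Pa.

P₂ = 384000 Pa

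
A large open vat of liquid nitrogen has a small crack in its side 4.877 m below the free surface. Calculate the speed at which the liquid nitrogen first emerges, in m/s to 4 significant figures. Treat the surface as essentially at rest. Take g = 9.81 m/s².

9.782 m/s

Bernoulli from surface to hole (P equal, v_surface ≈ 0): v = √(2gh) = √(2×9.81×4.877) = 9.782 m/s.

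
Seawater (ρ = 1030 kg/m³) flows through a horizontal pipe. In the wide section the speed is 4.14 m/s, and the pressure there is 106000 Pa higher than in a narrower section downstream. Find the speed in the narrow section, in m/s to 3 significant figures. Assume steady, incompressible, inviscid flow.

With h₁ = h₂, rearranging Bernoulli gives v₂ = √(v₁² + 2ΔP/ρ).
v₂ = √(4.14² + 2·106000/1030) = √(17.1 + 206) = 14.9 m/s.

v₂ = 14.9 m/s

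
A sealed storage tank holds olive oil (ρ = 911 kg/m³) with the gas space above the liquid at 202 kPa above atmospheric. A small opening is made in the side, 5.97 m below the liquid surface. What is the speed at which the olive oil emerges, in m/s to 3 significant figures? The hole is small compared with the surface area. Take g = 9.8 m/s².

Take point 1 at the surface (v₁ ≈ 0) and point 2 at the hole (at atmospheric pressure). Bernoulli: P₁ + ρg h = P_atm + ½ρv₂².
With P₁ − P_atm = 202000 Pa, v₂ = √(2gh + 2ΔP/ρ) = √(2·9.8·5.97 + 2·202000/911) = 23.7 m/s.

v ≈ 23.7 m/s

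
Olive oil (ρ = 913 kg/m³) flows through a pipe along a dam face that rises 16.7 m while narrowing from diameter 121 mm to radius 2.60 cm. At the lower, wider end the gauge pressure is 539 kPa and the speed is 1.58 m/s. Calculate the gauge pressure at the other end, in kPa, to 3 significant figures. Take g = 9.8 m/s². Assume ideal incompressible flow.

P₂ = 357 kPa

By continuity, v₂ = v₁·A₁/A₂ = 1.58·(115/21.2) = 8.56 m/s.
Bernoulli: P₁ + ½ρv₁² + ρg h₁ = P₂ + ½ρv₂² + ρg h₂, so P₂ = P₁ + ½ρ(v₁² − v₂²) − ρg(h₂ − h₁).
P₂ = 539000 + ½·913·(1.58² − 8.56²) − 913·9.8·(+16.7) = 539000 + (-32300) − (149000) = 357000 Pa.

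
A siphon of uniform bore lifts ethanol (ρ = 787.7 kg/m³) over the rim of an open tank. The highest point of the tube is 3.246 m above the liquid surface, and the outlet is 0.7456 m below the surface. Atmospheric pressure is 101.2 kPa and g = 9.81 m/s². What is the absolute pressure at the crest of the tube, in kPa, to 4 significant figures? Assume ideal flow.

Bernoulli surface→outlet gives ½v² = g·h_out, so v = √(2·9.81·0.7456) = 3.825 m/s.
Continuity keeps v the same throughout the tube; from surface to crest, P_atm + 0 = P_top + ½ρv² + ρg·h_top.
P_top = 101200 − ½·787.7·3.825² − 787.7·9.81·3.246 = 70360 Pa.

P_top = 70.36 kPa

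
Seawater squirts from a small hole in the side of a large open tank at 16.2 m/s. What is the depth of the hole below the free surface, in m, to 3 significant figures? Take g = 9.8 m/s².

13.4 m

Inverting v = √(2gh) gives h = v² / 2g.
h = 16.2²/(2·9.8) = 262/19.60 = 13.4 m.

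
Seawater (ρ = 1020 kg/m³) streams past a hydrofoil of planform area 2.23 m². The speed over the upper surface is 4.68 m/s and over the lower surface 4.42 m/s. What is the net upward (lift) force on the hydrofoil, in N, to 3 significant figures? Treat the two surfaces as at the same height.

The faster flow above has the lower pressure; Bernoulli (same height) gives ΔP = ½ρ(v_up² − v_low²).
ΔP = ½·1020·(4.68² − 4.42²) = 1210 Pa.
Lift = ΔP · A = 1210 × 2.23 = 2690 N.

F = 2690 N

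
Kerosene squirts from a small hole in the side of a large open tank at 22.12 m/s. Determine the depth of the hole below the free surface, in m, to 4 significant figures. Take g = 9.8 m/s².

h = 24.96 m

Torricelli: v = √(2gh), so h = v²/(2g).
h = 22.12²/(2·9.8) = 489.3/19.60 = 24.96 m.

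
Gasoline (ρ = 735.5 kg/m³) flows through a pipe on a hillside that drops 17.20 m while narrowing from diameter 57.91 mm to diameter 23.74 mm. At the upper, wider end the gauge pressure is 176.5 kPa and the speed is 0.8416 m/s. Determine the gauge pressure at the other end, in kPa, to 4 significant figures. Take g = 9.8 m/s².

P₂ = 291.5 kPa

By continuity, v₂ = v₁·A₁/A₂ = 0.8416·(26.34/4.426) = 5.008 m/s.
Energy conservation along the streamline gives P₂ = P₁ − ½ρ(v₂² − v₁²) − ρg(h₂ − h₁).
P₂ = 176500 + ½·735.5·(0.8416² − 5.008²) − 735.5·9.8·(−17.20) = 176500 + (-8962) − (-124000) = 291500 Pa.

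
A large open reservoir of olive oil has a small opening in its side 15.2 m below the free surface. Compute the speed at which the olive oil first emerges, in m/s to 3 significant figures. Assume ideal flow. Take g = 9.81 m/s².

With the surface at rest and both surface and jet at atmospheric pressure, Bernoulli gives ρg h = ½ρv², so v = √(2gh) = √(2·9.81·15.2) = 17.3 m/s.

v = 17.3 m/s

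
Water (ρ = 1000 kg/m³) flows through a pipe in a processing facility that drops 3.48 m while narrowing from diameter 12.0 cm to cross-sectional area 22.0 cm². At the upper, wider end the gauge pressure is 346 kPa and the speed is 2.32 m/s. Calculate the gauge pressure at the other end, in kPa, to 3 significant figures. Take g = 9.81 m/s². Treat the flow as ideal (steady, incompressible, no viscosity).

Continuity gives A₁v₁ = A₂v₂, so v₂ = (113 cm²)/(22.0 cm²) × 2.32 m/s = 11.9 m/s.
Energy conservation along the streamline gives P₂ = P₁ − ½ρ(v₂² − v₁²) − ρg(h₂ − h₁).
P₂ = 346000 + ½·1000·(2.32² − 11.9²) − 1000·9.81·(−3.48) = 346000 + (-68400) − (-34100) = 312000 Pa.

312 kPa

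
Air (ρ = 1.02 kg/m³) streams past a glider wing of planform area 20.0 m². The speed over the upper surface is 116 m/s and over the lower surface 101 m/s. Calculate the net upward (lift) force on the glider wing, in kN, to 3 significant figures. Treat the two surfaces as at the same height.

F = 33.2 kN

From P + ½ρv² = const at equal height, P_low − P_up = ½ρ(v_up² − v_low²).
ΔP = ½·1.02·(116² − 101²) = 1660 Pa.
Lift = ΔP · A = 1660 × 20.0 = 33200 N.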